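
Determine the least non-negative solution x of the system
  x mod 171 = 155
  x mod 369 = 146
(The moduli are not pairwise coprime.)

Combine the congruences pairwise.
gcd(171, 369) = 9 and 9 | (146 − 155), so the pair is consistent; merging gives x ≡ 4943 (mod 7011), where 7011 = lcm(171, 369).
The solution is unique modulo lcm(171, 369) = 7011.

4943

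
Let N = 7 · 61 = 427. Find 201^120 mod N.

1

Mod 7: 201 ≡ 5; since 6 | 120, by Fermat 5^120 ≡ 1 (mod 7).
Mod 61: 201 ≡ 18; since 60 | 120, by Fermat 18^120 ≡ 1 (mod 61).
Combine by CRT: x ≡ 1 (mod 7), x ≡ 1 (mod 61) ⇒ x ≡ 1 (mod 427).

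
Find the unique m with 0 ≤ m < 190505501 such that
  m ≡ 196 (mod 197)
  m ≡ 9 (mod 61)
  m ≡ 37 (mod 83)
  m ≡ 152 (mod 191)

186766637

The moduli are pairwise coprime; N = 197·61·83·191 = 190505501.
N/197 = 967033; 967033 ≡ 157 (mod 197); 157·64 ≡ 1, so inverse 64.
N/61 = 3123041; 3123041 ≡ 24 (mod 61); 24·28 ≡ 1, so inverse 28.
N/83 = 2295247; 2295247 ≡ 48 (mod 83); 48·64 ≡ 1, so inverse 64.
N/191 = 997411; 997411 ≡ 9 (mod 191); 9·85 ≡ 1, so inverse 85.
m ≡ 196·967033·64 + 9·3123041·28 + 37·2295247·64 + 152·997411·85 = 31239163300.
31239163300 mod 190505501 = 186766637.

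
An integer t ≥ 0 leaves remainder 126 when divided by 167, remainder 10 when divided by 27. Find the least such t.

3466

From t ≡ 126 (mod 167) write t = 126 + 167s. Substituting into t ≡ 10 (mod 27) gives 167s ≡ 19 (mod 27), and since 5⁻¹ ≡ 11 (mod 27), s ≡ 20. Hence t ≡ 126 + 167·20 = 3466 (mod 4509).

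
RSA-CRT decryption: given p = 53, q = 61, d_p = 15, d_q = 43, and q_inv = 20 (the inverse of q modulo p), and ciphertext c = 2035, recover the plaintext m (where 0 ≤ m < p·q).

2882

m₁ = c^(d_p) mod p: c ≡ 21 (mod 53), and 21^15 mod 53 = 20.
m₂ = c^(d_q) mod q: c ≡ 22 (mod 61), and 22^43 mod 61 = 15.
h = q_inv·(m₁ − m₂) mod p = 20·(20 − 15) mod 53 = 47.
m = m₂ + h·q = 15 + 47·61 = 2882.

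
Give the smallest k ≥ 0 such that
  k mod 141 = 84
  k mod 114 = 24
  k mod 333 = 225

gcd(141, 114) = 3 and 3 | (24 − 84), so the pair is consistent; merging gives k ≡ 366 (mod 5358), where 5358 = lcm(141, 114).
gcd(5358, 333) = 3 and 3 | (225 − 366), so the pair is consistent; merging gives k ≡ 391500 (mod 594738), where 594738 = lcm(5358, 333).
The solution is unique modulo lcm(141, 114, 333) = 594738.

391500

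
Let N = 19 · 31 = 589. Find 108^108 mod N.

Mod 19: 108 ≡ 13; since 18 | 108, by Fermat 13^108 ≡ 1 (mod 19).
Mod 31: 108 ≡ 15; by Fermat, exponent reduces to 108 mod 30 = 18; 15^18 ≡ 4 (mod 31).
Combine by CRT: x ≡ 1 (mod 19), x ≡ 4 (mod 31) ⇒ x ≡ 438 (mod 589).

438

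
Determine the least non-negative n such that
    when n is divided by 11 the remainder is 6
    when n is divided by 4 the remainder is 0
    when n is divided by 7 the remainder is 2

The moduli are pairwise coprime; M = 11·4·7 = 308.
M/11 = 28; 28 ≡ 6 (mod 11); 6·2 ≡ 1, so inverse 2.
M/4 = 77; 77 ≡ 1 (mod 4), inverse 1.
M/7 = 44; 44 ≡ 2 (mod 7); 2·4 ≡ 1, so inverse 4.
n ≡ 6·28·2 + 0·77·1 + 2·44·4 = 688.
688 mod 308 = 72.

72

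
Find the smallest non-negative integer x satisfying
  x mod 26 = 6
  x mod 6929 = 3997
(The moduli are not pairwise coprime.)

Combine the congruences pairwise.
gcd(26, 6929) = 13 and 13 | (3997 − 6), so the pair is consistent; merging gives x ≡ 10926 (mod 13858), where 13858 = lcm(26, 6929).
The solution is unique modulo lcm(26, 6929) = 13858.

10926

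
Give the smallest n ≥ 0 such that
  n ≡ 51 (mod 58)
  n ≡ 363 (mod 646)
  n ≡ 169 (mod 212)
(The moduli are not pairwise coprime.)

gcd(58, 646) = 2 and 2 | (363 − 51), so the pair is consistent; merging gives n ≡ 12637 (mod 18734), where 18734 = lcm(58, 646).
gcd(18734, 212) = 2 and 2 | (169 − 12637), so the pair is consistent; merging gives n ≡ 836933 (mod 1985804), where 1985804 = lcm(18734, 212).
The solution is unique modulo lcm(58, 646, 212) = 1985804.

836933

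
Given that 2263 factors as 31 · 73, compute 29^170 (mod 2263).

Mod 31: 29 ≡ 29; by Fermat, exponent reduces to 170 mod 30 = 20; 29^20 ≡ 1 (mod 31).
Mod 73: 29 ≡ 29; by Fermat, exponent reduces to 170 mod 72 = 26; 29^26 ≡ 23 (mod 73).
Combine by CRT: x ≡ 1 (mod 31), x ≡ 23 (mod 73) ⇒ x ≡ 2140 (mod 2263).

2140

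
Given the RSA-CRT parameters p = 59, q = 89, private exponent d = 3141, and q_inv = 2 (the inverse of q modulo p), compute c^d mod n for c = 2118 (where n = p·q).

d_p = d mod (p−1) = 3141 mod 58 = 9; d_q = d mod (q−1) = 61.
m₁ = c^(d_p) mod p: c ≡ 53 (mod 59), and 53^9 mod 59 = 35.
m₂ = c^(d_q) mod q: c ≡ 71 (mod 89), and 71^61 mod 89 = 10.
h = q_inv·(m₁ − m₂) mod p = 2·(35 − 10) mod 59 = 50.
m = m₂ + h·q = 10 + 50·89 = 4460.

4460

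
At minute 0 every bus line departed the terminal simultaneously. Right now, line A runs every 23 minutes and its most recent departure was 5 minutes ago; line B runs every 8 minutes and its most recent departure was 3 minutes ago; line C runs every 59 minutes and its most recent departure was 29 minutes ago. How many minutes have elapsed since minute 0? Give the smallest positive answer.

From t ≡ 5 (mod 23) write t = 5 + 23s. Substituting into t ≡ 3 (mod 8) gives 23s ≡ 6 (mod 8), and since 7⁻¹ ≡ 7 (mod 8), s ≡ 2. Hence t ≡ 5 + 23·2 = 51 (mod 184).
From t ≡ 51 (mod 184) write t = 51 + 184s. Substituting into t ≡ 29 (mod 59) gives 184s ≡ 37 (mod 59), and since 7⁻¹ ≡ 17 (mod 59), s ≡ 39. Hence t ≡ 51 + 184·39 = 7227 (mod 10856).

7227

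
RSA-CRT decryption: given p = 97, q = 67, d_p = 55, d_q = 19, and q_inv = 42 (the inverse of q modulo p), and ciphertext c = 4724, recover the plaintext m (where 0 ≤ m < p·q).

m₁ = c^(d_p) mod p: c ≡ 68 (mod 97), and 68^55 mod 97 = 37.
m₂ = c^(d_q) mod q: c ≡ 34 (mod 67), and 34^19 mod 67 = 31.
h = q_inv·(m₁ − m₂) mod p = 42·(37 − 31) mod 97 = 58.
m = m₂ + h·q = 31 + 58·67 = 3917.

3917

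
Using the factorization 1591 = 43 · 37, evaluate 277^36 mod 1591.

Mod 43: 277 ≡ 19; 19^36 ≡ 4 (mod 43).
Mod 37: 277 ≡ 18; since 36 | 36, by Fermat 18^36 ≡ 1 (mod 37).
Combine by CRT: x ≡ 4 (mod 43), x ≡ 1 (mod 37) ⇒ x ≡ 778 (mod 1591).

778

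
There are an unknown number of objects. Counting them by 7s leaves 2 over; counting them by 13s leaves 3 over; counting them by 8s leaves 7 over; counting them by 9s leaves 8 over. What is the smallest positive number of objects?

3383

The moduli are pairwise coprime; M = 7·13·8·9 = 6552.
M/7 = 936; 936 ≡ 5 (mod 7); 5·3 ≡ 1, so inverse 3.
M/13 = 504; 504 ≡ 10 (mod 13); 10·4 ≡ 1, so inverse 4.
M/8 = 819; 819 ≡ 3 (mod 8); 3·3 ≡ 1, so inverse 3.
M/9 = 728; 728 ≡ 8 (mod 9); 8·8 ≡ 1, so inverse 8.
N ≡ 2·936·3 + 3·504·4 + 7·819·3 + 8·728·8 = 75455.
75455 mod 6552 = 3383.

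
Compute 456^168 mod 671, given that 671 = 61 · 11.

367

Mod 61: 456 ≡ 29; by Fermat, exponent reduces to 168 mod 60 = 48; 29^48 ≡ 1 (mod 61).
Mod 11: 456 ≡ 5; by Fermat, exponent reduces to 168 mod 10 = 8; 5^8 ≡ 4 (mod 11).
Combine by CRT: x ≡ 1 (mod 61), x ≡ 4 (mod 11) ⇒ x ≡ 367 (mod 671).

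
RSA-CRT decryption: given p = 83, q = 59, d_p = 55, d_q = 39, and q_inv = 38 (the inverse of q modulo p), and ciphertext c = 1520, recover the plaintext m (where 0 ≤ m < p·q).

459

m₁ = c^(d_p) mod p: c ≡ 26 (mod 83), and 26^55 mod 83 = 44.
m₂ = c^(d_q) mod q: c ≡ 45 (mod 59), and 45^39 mod 59 = 46.
h = q_inv·(m₁ − m₂) mod p = 38·(44 − 46) mod 83 = 7.
m = m₂ + h·q = 46 + 7·59 = 459.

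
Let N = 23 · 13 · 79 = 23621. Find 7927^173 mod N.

4021

Mod 23: 7927 ≡ 15; by Fermat, exponent reduces to 173 mod 22 = 19; 15^19 ≡ 19 (mod 23).
Mod 13: 7927 ≡ 10; by Fermat, exponent reduces to 173 mod 12 = 5; 10^5 ≡ 4 (mod 13).
Mod 79: 7927 ≡ 27; by Fermat, exponent reduces to 173 mod 78 = 17; 27^17 ≡ 71 (mod 79).
Combine by CRT: x ≡ 19 (mod 23), x ≡ 4 (mod 13), x ≡ 71 (mod 79) ⇒ x ≡ 4021 (mod 23621).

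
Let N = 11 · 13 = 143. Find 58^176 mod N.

Mod 11: 58 ≡ 3; by Fermat, exponent reduces to 176 mod 10 = 6; 3^6 ≡ 3 (mod 11).
Mod 13: 58 ≡ 6; by Fermat, exponent reduces to 176 mod 12 = 8; 6^8 ≡ 3 (mod 13).
Combine by CRT: x ≡ 3 (mod 11), x ≡ 3 (mod 13) ⇒ x ≡ 3 (mod 143).

3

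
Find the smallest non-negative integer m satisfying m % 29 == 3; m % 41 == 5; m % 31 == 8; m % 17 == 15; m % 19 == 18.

5383592

From m ≡ 3 (mod 29) write m = 3 + 29t. Substituting into m ≡ 5 (mod 41) gives 29t ≡ 2 (mod 41), and since 29⁻¹ ≡ 17 (mod 41), t ≡ 34. Hence m ≡ 3 + 29·34 = 989 (mod 1189).
From m ≡ 989 (mod 1189) write m = 989 + 1189t. Substituting into m ≡ 8 (mod 31) gives 1189t ≡ 11 (mod 31), and since 11⁻¹ ≡ 17 (mod 31), t ≡ 1. Hence m ≡ 989 + 1189·1 = 2178 (mod 36859).
From m ≡ 2178 (mod 36859) write m = 2178 + 36859t. Substituting into m ≡ 15 (mod 17) gives 36859t ≡ 13 (mod 17), and since 3⁻¹ ≡ 6 (mod 17), t ≡ 10. Hence m ≡ 2178 + 36859·10 = 370768 (mod 626603).
From m ≡ 370768 (mod 626603) write m = 370768 + 626603t. Substituting into m ≡ 18 (mod 19) gives 626603t ≡ 16 (mod 19), and since 2⁻¹ ≡ 10 (mod 19), t ≡ 8. Hence m ≡ 370768 + 626603·8 = 5383592 (mod 11905457).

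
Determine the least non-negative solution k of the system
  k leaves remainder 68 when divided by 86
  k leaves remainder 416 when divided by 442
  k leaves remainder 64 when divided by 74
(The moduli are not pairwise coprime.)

519766

Combine the congruences pairwise.
gcd(86, 442) = 2 and 2 | (416 − 68), so the pair is consistent; merging gives k ≡ 6604 (mod 19006), where 19006 = lcm(86, 442).
gcd(19006, 74) = 2 and 2 | (64 − 6604), so the pair is consistent; merging gives k ≡ 519766 (mod 703222), where 703222 = lcm(19006, 74).
The solution is unique modulo lcm(86, 442, 74) = 703222.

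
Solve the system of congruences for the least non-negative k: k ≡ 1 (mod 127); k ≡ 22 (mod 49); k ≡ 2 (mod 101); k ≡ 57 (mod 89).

The moduli are pairwise coprime; N = 127·49·101·89 = 55938547.
N/127 = 440461; 440461 ≡ 25 (mod 127); 25·61 ≡ 1, so inverse 61.
N/49 = 1141603; 1141603 ≡ 1 (mod 49), inverse 1.
N/101 = 553847; 553847 ≡ 64 (mod 101); 64·30 ≡ 1, so inverse 30.
N/89 = 628523; 628523 ≡ 5 (mod 89); 5·18 ≡ 1, so inverse 18.
k ≡ 1·440461·61 + 22·1141603·1 + 2·553847·30 + 57·628523·18 = 730078805.
730078805 mod 55938547 = 2877694.

2877694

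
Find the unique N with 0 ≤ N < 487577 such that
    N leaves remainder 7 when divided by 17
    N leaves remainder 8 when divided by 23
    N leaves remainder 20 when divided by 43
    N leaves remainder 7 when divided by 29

Combine the congruences pairwise.
From N ≡ 7 (mod 17) write N = 7 + 17t. Substituting into N ≡ 8 (mod 23) gives 17t ≡ 1 (mod 23), and since 17⁻¹ ≡ 19 (mod 23), t ≡ 19. Hence N ≡ 7 + 17·19 = 330 (mod 391).
From N ≡ 330 (mod 391) write N = 330 + 391t. Substituting into N ≡ 20 (mod 43) gives 391t ≡ 34 (mod 43), and since 4⁻¹ ≡ 11 (mod 43), t ≡ 30. Hence N ≡ 330 + 391·30 = 12060 (mod 16813).
From N ≡ 12060 (mod 16813) write N = 12060 + 16813t. Substituting into N ≡ 7 (mod 29) gives 16813t ≡ 11 (mod 29), and since 22⁻¹ ≡ 4 (mod 29), t ≡ 15. Hence N ≡ 12060 + 16813·15 = 264255 (mod 487577).

264255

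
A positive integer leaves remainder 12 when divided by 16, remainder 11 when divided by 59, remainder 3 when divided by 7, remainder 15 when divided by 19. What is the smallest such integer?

102140

Combine the congruences pairwise.
From a ≡ 12 (mod 16) write a = 12 + 16t. Substituting into a ≡ 11 (mod 59) gives 16t ≡ 58 (mod 59), and since 16⁻¹ ≡ 48 (mod 59), t ≡ 11. Hence a ≡ 12 + 16·11 = 188 (mod 944).
From a ≡ 188 (mod 944) write a = 188 + 944t. Substituting into a ≡ 3 (mod 7) gives 944t ≡ 4 (mod 7), and since 6⁻¹ ≡ 6 (mod 7), t ≡ 3. Hence a ≡ 188 + 944·3 = 3020 (mod 6608).
From a ≡ 3020 (mod 6608) write a = 3020 + 6608t. Substituting into a ≡ 15 (mod 19) gives 6608t ≡ 16 (mod 19), and since 15⁻¹ ≡ 14 (mod 19), t ≡ 15. Hence a ≡ 3020 + 6608·15 = 102140 (mod 125552).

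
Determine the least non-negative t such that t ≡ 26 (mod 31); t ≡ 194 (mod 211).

From t ≡ 26 (mod 31) write t = 26 + 31s. Substituting into t ≡ 194 (mod 211) gives 31s ≡ 168 (mod 211), and since 31⁻¹ ≡ 177 (mod 211), s ≡ 196. Hence t ≡ 26 + 31·196 = 6102 (mod 6541).

6102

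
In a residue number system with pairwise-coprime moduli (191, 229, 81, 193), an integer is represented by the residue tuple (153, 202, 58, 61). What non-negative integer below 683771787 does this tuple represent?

398387380

From x ≡ 153 (mod 191) write x = 153 + 191t. Substituting into x ≡ 202 (mod 229) gives 191t ≡ 49 (mod 229), and since 191⁻¹ ≡ 6 (mod 229), t ≡ 65. Hence x ≡ 153 + 191·65 = 12568 (mod 43739).
From x ≡ 12568 (mod 43739) write x = 12568 + 43739t. Substituting into x ≡ 58 (mod 81) gives 43739t ≡ 45 (mod 81), and since 80⁻¹ ≡ 80 (mod 81), t ≡ 36. Hence x ≡ 12568 + 43739·36 = 1587172 (mod 3542859).
From x ≡ 1587172 (mod 3542859) write x = 1587172 + 3542859t. Substituting into x ≡ 61 (mod 193) gives 3542859t ≡ 121 (mod 193), and since 151⁻¹ ≡ 170 (mod 193), t ≡ 112. Hence x ≡ 1587172 + 3542859·112 = 398387380 (mod 683771787).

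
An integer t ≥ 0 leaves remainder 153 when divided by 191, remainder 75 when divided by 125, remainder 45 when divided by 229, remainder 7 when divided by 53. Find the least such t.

14528950

From t ≡ 153 (mod 191) write t = 153 + 191s. Substituting into t ≡ 75 (mod 125) gives 191s ≡ 47 (mod 125), and since 66⁻¹ ≡ 36 (mod 125), s ≡ 67. Hence t ≡ 153 + 191·67 = 12950 (mod 23875).
From t ≡ 12950 (mod 23875) write t = 12950 + 23875s. Substituting into t ≡ 45 (mod 229) gives 23875s ≡ 148 (mod 229), and since 59⁻¹ ≡ 66 (mod 229), s ≡ 150. Hence t ≡ 12950 + 23875·150 = 3594200 (mod 5467375).
From t ≡ 3594200 (mod 5467375) write t = 3594200 + 5467375s. Substituting into t ≡ 7 (mod 53) gives 5467375s ≡ 2 (mod 53), and since 1⁻¹ ≡ 1 (mod 53), s ≡ 2. Hence t ≡ 3594200 + 5467375·2 = 14528950 (mod 289770875).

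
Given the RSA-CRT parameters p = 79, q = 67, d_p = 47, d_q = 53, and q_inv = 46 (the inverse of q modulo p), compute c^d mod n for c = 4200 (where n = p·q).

3028

m₁ = c^(d_p) mod p: c ≡ 13 (mod 79), and 13^47 mod 79 = 26.
m₂ = c^(d_q) mod q: c ≡ 46 (mod 67), and 46^53 mod 67 = 13.
h = q_inv·(m₁ − m₂) mod p = 46·(26 − 13) mod 79 = 45.
m = m₂ + h·q = 13 + 45·67 = 3028.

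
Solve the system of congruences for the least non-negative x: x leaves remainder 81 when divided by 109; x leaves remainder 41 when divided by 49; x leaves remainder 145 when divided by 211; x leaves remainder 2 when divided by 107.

27456309

Combine the congruences pairwise.
From x ≡ 81 (mod 109) write x = 81 + 109t. Substituting into x ≡ 41 (mod 49) gives 109t ≡ 9 (mod 49), and since 11⁻¹ ≡ 9 (mod 49), t ≡ 32. Hence x ≡ 81 + 109·32 = 3569 (mod 5341).
From x ≡ 3569 (mod 5341) write x = 3569 + 5341t. Substituting into x ≡ 145 (mod 211) gives 5341t ≡ 163 (mod 211), and since 66⁻¹ ≡ 16 (mod 211), t ≡ 76. Hence x ≡ 3569 + 5341·76 = 409485 (mod 1126951).
From x ≡ 409485 (mod 1126951) write x = 409485 + 1126951t. Substituting into x ≡ 2 (mod 107) gives 1126951t ≡ 6 (mod 107), and since 27⁻¹ ≡ 4 (mod 107), t ≡ 24. Hence x ≡ 409485 + 1126951·24 = 27456309 (mod 120583757).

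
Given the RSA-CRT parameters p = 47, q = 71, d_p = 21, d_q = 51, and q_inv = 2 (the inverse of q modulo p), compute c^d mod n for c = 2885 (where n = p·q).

m₁ = c^(d_p) mod p: c ≡ 18 (mod 47), and 18^21 mod 47 = 28.
m₂ = c^(d_q) mod q: c ≡ 45 (mod 71), and 45^51 mod 71 = 37.
h = q_inv·(m₁ − m₂) mod p = 2·(28 − 37) mod 47 = 29.
m = m₂ + h·q = 37 + 29·71 = 2096.

2096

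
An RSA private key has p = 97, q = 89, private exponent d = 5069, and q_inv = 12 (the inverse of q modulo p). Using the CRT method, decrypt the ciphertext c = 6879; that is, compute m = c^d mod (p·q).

d_p = d mod (p−1) = 5069 mod 96 = 77; d_q = d mod (q−1) = 53.
m₁ = c^(d_p) mod p: c ≡ 89 (mod 97), and 89^77 mod 97 = 79.
m₂ = c^(d_q) mod q: c ≡ 26 (mod 89), and 26^53 mod 89 = 59.
h = q_inv·(m₁ − m₂) mod p = 12·(79 − 59) mod 97 = 46.
m = m₂ + h·q = 59 + 46·89 = 4153.

4153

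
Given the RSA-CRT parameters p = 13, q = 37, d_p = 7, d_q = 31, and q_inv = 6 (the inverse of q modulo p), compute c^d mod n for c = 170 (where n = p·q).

m₁ = c^(d_p) mod p: c ≡ 1 (mod 13), and 1^7 mod 13 = 1.
m₂ = c^(d_q) mod q: c ≡ 22 (mod 37), and 22^31 mod 37 = 20.
h = q_inv·(m₁ − m₂) mod p = 6·(1 − 20) mod 13 = 3.
m = m₂ + h·q = 20 + 3·37 = 131.

131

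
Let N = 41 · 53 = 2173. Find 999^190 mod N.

Mod 41: 999 ≡ 15; by Fermat, exponent reduces to 190 mod 40 = 30; 15^30 ≡ 9 (mod 41).
Mod 53: 999 ≡ 45; by Fermat, exponent reduces to 190 mod 52 = 34; 45^34 ≡ 40 (mod 53).
Combine by CRT: x ≡ 9 (mod 41), x ≡ 40 (mod 53) ⇒ x ≡ 1895 (mod 2173).

1895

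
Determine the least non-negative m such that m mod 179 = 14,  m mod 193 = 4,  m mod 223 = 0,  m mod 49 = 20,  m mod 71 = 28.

1702668778

From m ≡ 14 (mod 179) write m = 14 + 179t. Substituting into m ≡ 4 (mod 193) gives 179t ≡ 183 (mod 193), and since 179⁻¹ ≡ 124 (mod 193), t ≡ 111. Hence m ≡ 14 + 179·111 = 19883 (mod 34547).
From m ≡ 19883 (mod 34547) write m = 19883 + 34547t. Substituting into m ≡ 0 (mod 223) gives 34547t ≡ 187 (mod 223), and since 205⁻¹ ≡ 161 (mod 223), t ≡ 2. Hence m ≡ 19883 + 34547·2 = 88977 (mod 7703981).
From m ≡ 88977 (mod 7703981) write m = 88977 + 7703981t. Substituting into m ≡ 20 (mod 49) gives 7703981t ≡ 27 (mod 49), and since 5⁻¹ ≡ 10 (mod 49), t ≡ 25. Hence m ≡ 88977 + 7703981·25 = 192688502 (mod 377495069).
From m ≡ 192688502 (mod 377495069) write m = 192688502 + 377495069t. Substituting into m ≡ 28 (mod 71) gives 377495069t ≡ 59 (mod 71), and since 68⁻¹ ≡ 47 (mod 71), t ≡ 4. Hence m ≡ 192688502 + 377495069·4 = 1702668778 (mod 26802149899).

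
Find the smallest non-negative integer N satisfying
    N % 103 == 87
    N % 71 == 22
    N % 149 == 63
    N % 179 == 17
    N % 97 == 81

7058761376

From N ≡ 87 (mod 103) write N = 87 + 103t. Substituting into N ≡ 22 (mod 71) gives 103t ≡ 6 (mod 71), and since 32⁻¹ ≡ 20 (mod 71), t ≡ 49. Hence N ≡ 87 + 103·49 = 5134 (mod 7313).
From N ≡ 5134 (mod 7313) write N = 5134 + 7313t. Substituting into N ≡ 63 (mod 149) gives 7313t ≡ 144 (mod 149), and since 12⁻¹ ≡ 87 (mod 149), t ≡ 12. Hence N ≡ 5134 + 7313·12 = 92890 (mod 1089637).
From N ≡ 92890 (mod 1089637) write N = 92890 + 1089637t. Substituting into N ≡ 17 (mod 179) gives 1089637t ≡ 28 (mod 179), and since 64⁻¹ ≡ 14 (mod 179), t ≡ 34. Hence N ≡ 92890 + 1089637·34 = 37140548 (mod 195045023).
From N ≡ 37140548 (mod 195045023) write N = 37140548 + 195045023t. Substituting into N ≡ 81 (mod 97) gives 195045023t ≡ 57 (mod 97), and since 42⁻¹ ≡ 67 (mod 97), t ≡ 36. Hence N ≡ 37140548 + 195045023·36 = 7058761376 (mod 18919367231).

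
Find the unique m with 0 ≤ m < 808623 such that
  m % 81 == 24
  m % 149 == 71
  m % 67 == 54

The moduli are pairwise coprime; N = 81·149·67 = 808623.
N/81 = 9983; 9983 ≡ 20 (mod 81); 20·77 ≡ 1, so inverse 77.
N/149 = 5427; 5427 ≡ 63 (mod 149); 63·123 ≡ 1, so inverse 123.
N/67 = 12069; 12069 ≡ 9 (mod 67); 9·15 ≡ 1, so inverse 15.
m ≡ 24·9983·77 + 71·5427·123 + 54·12069·15 = 75618465.
75618465 mod 808623 = 416526.

416526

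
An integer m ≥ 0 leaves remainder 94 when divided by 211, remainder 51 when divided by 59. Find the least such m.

Combine the congruences pairwise.
From m ≡ 94 (mod 211) write m = 94 + 211t. Substituting into m ≡ 51 (mod 59) gives 211t ≡ 16 (mod 59), and since 34⁻¹ ≡ 33 (mod 59), t ≡ 56. Hence m ≡ 94 + 211·56 = 11910 (mod 12449).

11910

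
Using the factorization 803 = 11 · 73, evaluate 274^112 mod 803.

Mod 11: 274 ≡ 10; by Fermat, exponent reduces to 112 mod 10 = 2; 10^2 ≡ 1 (mod 11).
Mod 73: 274 ≡ 55; by Fermat, exponent reduces to 112 mod 72 = 40; 55^40 ≡ 2 (mod 73).
Combine by CRT: x ≡ 1 (mod 11), x ≡ 2 (mod 73) ⇒ x ≡ 221 (mod 803).

221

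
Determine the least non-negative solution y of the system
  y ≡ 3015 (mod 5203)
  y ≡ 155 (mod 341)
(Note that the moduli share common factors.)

Combine the congruences pairwise.
gcd(5203, 341) = 11 and 11 | (155 − 3015), so the pair is consistent; merging gives y ≡ 75857 (mod 161293), where 161293 = lcm(5203, 341).
The solution is unique modulo lcm(5203, 341) = 161293.

75857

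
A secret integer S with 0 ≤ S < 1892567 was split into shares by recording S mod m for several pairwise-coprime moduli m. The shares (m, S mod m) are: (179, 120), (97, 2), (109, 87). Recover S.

1194945

The moduli are pairwise coprime; N = 179·97·109 = 1892567.
N/179 = 10573; 10573 ≡ 12 (mod 179); 12·15 ≡ 1, so inverse 15.
N/97 = 19511; 19511 ≡ 14 (mod 97); 14·7 ≡ 1, so inverse 7.
N/109 = 17363; 17363 ≡ 32 (mod 109); 32·92 ≡ 1, so inverse 92.
S ≡ 120·10573·15 + 2·19511·7 + 87·17363·92 = 158278006.
158278006 mod 1892567 = 1194945.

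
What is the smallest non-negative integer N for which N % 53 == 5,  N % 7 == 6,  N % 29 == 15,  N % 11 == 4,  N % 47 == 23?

4578622

From N ≡ 5 (mod 53) write N = 5 + 53t. Substituting into N ≡ 6 (mod 7) gives 53t ≡ 1 (mod 7), and since 4⁻¹ ≡ 2 (mod 7), t ≡ 2. Hence N ≡ 5 + 53·2 = 111 (mod 371).
From N ≡ 111 (mod 371) write N = 111 + 371t. Substituting into N ≡ 15 (mod 29) gives 371t ≡ 20 (mod 29), and since 23⁻¹ ≡ 24 (mod 29), t ≡ 16. Hence N ≡ 111 + 371·16 = 6047 (mod 10759).
From N ≡ 6047 (mod 10759) write N = 6047 + 10759t. Substituting into N ≡ 4 (mod 11) gives 10759t ≡ 7 (mod 11), and since 1⁻¹ ≡ 1 (mod 11), t ≡ 7. Hence N ≡ 6047 + 10759·7 = 81360 (mod 118349).
From N ≡ 81360 (mod 118349) write N = 81360 + 118349t. Substituting into N ≡ 23 (mod 47) gives 118349t ≡ 20 (mod 47), and since 3⁻¹ ≡ 16 (mod 47), t ≡ 38. Hence N ≡ 81360 + 118349·38 = 4578622 (mod 5562403).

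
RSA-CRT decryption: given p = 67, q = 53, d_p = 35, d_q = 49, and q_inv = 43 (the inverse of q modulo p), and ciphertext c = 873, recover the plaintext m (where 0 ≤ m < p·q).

2475

m₁ = c^(d_p) mod p: c ≡ 2 (mod 67), and 2^35 mod 67 = 63.
m₂ = c^(d_q) mod q: c ≡ 25 (mod 53), and 25^49 mod 53 = 37.
h = q_inv·(m₁ − m₂) mod p = 43·(63 − 37) mod 67 = 46.
m = m₂ + h·q = 37 + 46·53 = 2475.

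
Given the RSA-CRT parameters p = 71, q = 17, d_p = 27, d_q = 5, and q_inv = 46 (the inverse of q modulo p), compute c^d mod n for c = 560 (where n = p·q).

m₁ = c^(d_p) mod p: c ≡ 63 (mod 71), and 63^27 mod 71 = 11.
m₂ = c^(d_q) mod q: c ≡ 16 (mod 17), and 16^5 mod 17 = 16.
h = q_inv·(m₁ − m₂) mod p = 46·(11 − 16) mod 71 = 54.
m = m₂ + h·q = 16 + 54·17 = 934.

934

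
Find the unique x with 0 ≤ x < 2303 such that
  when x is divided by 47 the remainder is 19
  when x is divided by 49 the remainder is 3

395

Combine the congruences pairwise.
From x ≡ 19 (mod 47) write x = 19 + 47t. Substituting into x ≡ 3 (mod 49) gives 47t ≡ 33 (mod 49), and since 47⁻¹ ≡ 24 (mod 49), t ≡ 8. Hence x ≡ 19 + 47·8 = 395 (mod 2303).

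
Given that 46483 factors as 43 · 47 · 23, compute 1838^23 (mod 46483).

41030

Mod 43: 1838 ≡ 32; 32^23 ≡ 8 (mod 43).
Mod 47: 1838 ≡ 5; 5^23 ≡ 46 (mod 47).
Mod 23: 1838 ≡ 21; by Fermat, exponent reduces to 23 mod 22 = 1; 21^1 ≡ 21 (mod 23).
Combine by CRT: x ≡ 8 (mod 43), x ≡ 46 (mod 47), x ≡ 21 (mod 23) ⇒ x ≡ 41030 (mod 46483).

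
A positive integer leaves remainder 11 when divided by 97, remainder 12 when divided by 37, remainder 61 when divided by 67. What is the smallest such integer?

Combine the congruences pairwise.
From t ≡ 11 (mod 97) write t = 11 + 97s. Substituting into t ≡ 12 (mod 37) gives 97s ≡ 1 (mod 37), and since 23⁻¹ ≡ 29 (mod 37), s ≡ 29. Hence t ≡ 11 + 97·29 = 2824 (mod 3589).
From t ≡ 2824 (mod 3589) write t = 2824 + 3589s. Substituting into t ≡ 61 (mod 67) gives 3589s ≡ 51 (mod 67), and since 38⁻¹ ≡ 30 (mod 67), s ≡ 56. Hence t ≡ 2824 + 3589·56 = 203808 (mod 240463).

203808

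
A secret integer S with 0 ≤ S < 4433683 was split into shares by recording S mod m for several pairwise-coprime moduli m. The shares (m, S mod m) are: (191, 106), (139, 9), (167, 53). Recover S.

The moduli are pairwise coprime; N = 191·139·167 = 4433683.
N/191 = 23213; 23213 ≡ 102 (mod 191); 102·103 ≡ 1, so inverse 103.
N/139 = 31897; 31897 ≡ 66 (mod 139); 66·99 ≡ 1, so inverse 99.
N/167 = 26549; 26549 ≡ 163 (mod 167); 163·125 ≡ 1, so inverse 125.
S ≡ 106·23213·103 + 9·31897·99 + 53·26549·125 = 457746886.
457746886 mod 4433683 = 1077537.

1077537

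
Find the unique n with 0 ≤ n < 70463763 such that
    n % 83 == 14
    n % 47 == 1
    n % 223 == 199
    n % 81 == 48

The moduli are pairwise coprime; M = 83·47·223·81 = 70463763.
M/83 = 848961; 848961 ≡ 37 (mod 83); 37·9 ≡ 1, so inverse 9.
M/47 = 1499229; 1499229 ≡ 23 (mod 47); 23·45 ≡ 1, so inverse 45.
M/223 = 315981; 315981 ≡ 213 (mod 223); 213·156 ≡ 1, so inverse 156.
M/81 = 869923; 869923 ≡ 64 (mod 81); 64·19 ≡ 1, so inverse 19.
n ≡ 14·848961·9 + 1·1499229·45 + 199·315981·156 + 48·869923·19 = 10777118331.
10777118331 mod 70463763 = 66626355.

66626355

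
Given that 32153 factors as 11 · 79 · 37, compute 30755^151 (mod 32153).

26410

Mod 11: 30755 ≡ 10; by Fermat, exponent reduces to 151 mod 10 = 1; 10^1 ≡ 10 (mod 11).
Mod 79: 30755 ≡ 24; by Fermat, exponent reduces to 151 mod 78 = 73; 24^73 ≡ 24 (mod 79).
Mod 37: 30755 ≡ 8; by Fermat, exponent reduces to 151 mod 36 = 7; 8^7 ≡ 29 (mod 37).
Combine by CRT: x ≡ 10 (mod 11), x ≡ 24 (mod 79), x ≡ 29 (mod 37) ⇒ x ≡ 26410 (mod 32153).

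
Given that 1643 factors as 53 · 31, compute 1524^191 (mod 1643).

645

Mod 53: 1524 ≡ 40; by Fermat, exponent reduces to 191 mod 52 = 35; 40^35 ≡ 9 (mod 53).
Mod 31: 1524 ≡ 5; by Fermat, exponent reduces to 191 mod 30 = 11; 5^11 ≡ 25 (mod 31).
Combine by CRT: x ≡ 9 (mod 53), x ≡ 25 (mod 31) ⇒ x ≡ 645 (mod 1643).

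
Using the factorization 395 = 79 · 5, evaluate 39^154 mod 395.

Mod 79: 39 ≡ 39; by Fermat, exponent reduces to 154 mod 78 = 76; 39^76 ≡ 4 (mod 79).
Mod 5: 39 ≡ 4; by Fermat, exponent reduces to 154 mod 4 = 2; 4^2 ≡ 1 (mod 5).
Combine by CRT: x ≡ 4 (mod 79), x ≡ 1 (mod 5) ⇒ x ≡ 241 (mod 395).

241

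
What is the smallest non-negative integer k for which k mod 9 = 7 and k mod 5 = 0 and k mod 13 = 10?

The moduli are pairwise coprime; N = 9·5·13 = 585.
N/9 = 65; 65 ≡ 2 (mod 9); 2·5 ≡ 1, so inverse 5.
N/5 = 117; 117 ≡ 2 (mod 5); 2·3 ≡ 1, so inverse 3.
N/13 = 45; 45 ≡ 6 (mod 13); 6·11 ≡ 1, so inverse 11.
k ≡ 7·65·5 + 0·117·3 + 10·45·11 = 7225.
7225 mod 585 = 205.

205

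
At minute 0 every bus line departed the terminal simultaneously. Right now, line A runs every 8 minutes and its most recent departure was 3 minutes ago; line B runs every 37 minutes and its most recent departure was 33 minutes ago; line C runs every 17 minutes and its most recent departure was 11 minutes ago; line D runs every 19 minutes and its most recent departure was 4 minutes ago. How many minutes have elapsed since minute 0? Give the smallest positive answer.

From t ≡ 3 (mod 8) write t = 3 + 8s. Substituting into t ≡ 33 (mod 37) gives 8s ≡ 30 (mod 37), and since 8⁻¹ ≡ 14 (mod 37), s ≡ 13. Hence t ≡ 3 + 8·13 = 107 (mod 296).
From t ≡ 107 (mod 296) write t = 107 + 296s. Substituting into t ≡ 11 (mod 17) gives 296s ≡ 6 (mod 17), and since 7⁻¹ ≡ 5 (mod 17), s ≡ 13. Hence t ≡ 107 + 296·13 = 3955 (mod 5032).
From t ≡ 3955 (mod 5032) write t = 3955 + 5032s. Substituting into t ≡ 4 (mod 19) gives 5032s ≡ 1 (mod 19), and since 16⁻¹ ≡ 6 (mod 19), s ≡ 6. Hence t ≡ 3955 + 5032·6 = 34147 (mod 95608).

34147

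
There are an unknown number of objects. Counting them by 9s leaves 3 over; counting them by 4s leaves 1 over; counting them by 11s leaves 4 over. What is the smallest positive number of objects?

The moduli are pairwise coprime; M = 9·4·11 = 396.
M/9 = 44; 44 ≡ 8 (mod 9); 8·8 ≡ 1, so inverse 8.
M/4 = 99; 99 ≡ 3 (mod 4); 3·3 ≡ 1, so inverse 3.
M/11 = 36; 36 ≡ 3 (mod 11); 3·4 ≡ 1, so inverse 4.
N ≡ 3·44·8 + 1·99·3 + 4·36·4 = 1929.
1929 mod 396 = 345.

345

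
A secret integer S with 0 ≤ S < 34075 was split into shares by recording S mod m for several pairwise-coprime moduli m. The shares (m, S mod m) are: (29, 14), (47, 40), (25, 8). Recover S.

From S ≡ 14 (mod 29) write S = 14 + 29t. Substituting into S ≡ 40 (mod 47) gives 29t ≡ 26 (mod 47), and since 29⁻¹ ≡ 13 (mod 47), t ≡ 9. Hence S ≡ 14 + 29·9 = 275 (mod 1363).
From S ≡ 275 (mod 1363) write S = 275 + 1363t. Substituting into S ≡ 8 (mod 25) gives 1363t ≡ 8 (mod 25), and since 13⁻¹ ≡ 2 (mod 25), t ≡ 16. Hence S ≡ 275 + 1363·16 = 22083 (mod 34075).

22083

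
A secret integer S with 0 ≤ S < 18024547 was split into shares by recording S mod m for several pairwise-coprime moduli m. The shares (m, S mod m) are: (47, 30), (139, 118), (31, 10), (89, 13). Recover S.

9746937

The moduli are pairwise coprime; N = 47·139·31·89 = 18024547.
N/47 = 383501; 383501 ≡ 28 (mod 47); 28·42 ≡ 1, so inverse 42.
N/139 = 129673; 129673 ≡ 125 (mod 139); 125·129 ≡ 1, so inverse 129.
N/31 = 581437; 581437 ≡ 1 (mod 31), inverse 1.
N/89 = 202523; 202523 ≡ 48 (mod 89); 48·13 ≡ 1, so inverse 13.
S ≡ 30·383501·42 + 118·129673·129 + 10·581437·1 + 13·202523·13 = 2497134423.
2497134423 mod 18024547 = 9746937.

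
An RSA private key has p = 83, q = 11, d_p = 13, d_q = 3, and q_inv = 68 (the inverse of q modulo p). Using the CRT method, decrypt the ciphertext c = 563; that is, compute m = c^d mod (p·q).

m₁ = c^(d_p) mod p: c ≡ 65 (mod 83), and 65^13 mod 83 = 41.
m₂ = c^(d_q) mod q: c ≡ 2 (mod 11), and 2^3 mod 11 = 8.
h = q_inv·(m₁ − m₂) mod p = 68·(41 − 8) mod 83 = 3.
m = m₂ + h·q = 8 + 3·11 = 41.

41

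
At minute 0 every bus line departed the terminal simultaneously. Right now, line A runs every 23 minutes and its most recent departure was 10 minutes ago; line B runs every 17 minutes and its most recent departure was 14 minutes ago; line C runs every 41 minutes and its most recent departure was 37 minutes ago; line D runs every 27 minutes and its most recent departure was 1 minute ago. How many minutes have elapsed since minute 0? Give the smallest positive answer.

159814

The moduli are pairwise coprime; N = 23·17·41·27 = 432837.
N/23 = 18819; 18819 ≡ 5 (mod 23); 5·14 ≡ 1, so inverse 14.
N/17 = 25461; 25461 ≡ 12 (mod 17); 12·10 ≡ 1, so inverse 10.
N/41 = 10557; 10557 ≡ 20 (mod 41); 20·39 ≡ 1, so inverse 39.
N/27 = 16031; 16031 ≡ 20 (mod 27); 20·23 ≡ 1, so inverse 23.
t ≡ 10·18819·14 + 14·25461·10 + 37·10557·39 + 1·16031·23 = 21801664.
21801664 mod 432837 = 159814.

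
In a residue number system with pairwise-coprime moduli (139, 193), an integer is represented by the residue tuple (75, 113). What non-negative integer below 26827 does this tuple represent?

24817

From x ≡ 75 (mod 139) write x = 75 + 139t. Substituting into x ≡ 113 (mod 193) gives 139t ≡ 38 (mod 193), and since 139⁻¹ ≡ 25 (mod 193), t ≡ 178. Hence x ≡ 75 + 139·178 = 24817 (mod 26827).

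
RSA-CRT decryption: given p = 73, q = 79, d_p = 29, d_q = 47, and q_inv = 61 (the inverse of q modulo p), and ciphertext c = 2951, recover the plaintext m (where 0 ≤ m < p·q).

47

m₁ = c^(d_p) mod p: c ≡ 31 (mod 73), and 31^29 mod 73 = 47.
m₂ = c^(d_q) mod q: c ≡ 28 (mod 79), and 28^47 mod 79 = 47.
h = q_inv·(m₁ − m₂) mod p = 61·(47 − 47) mod 73 = 0.
m = m₂ + h·q = 47 + 0·79 = 47.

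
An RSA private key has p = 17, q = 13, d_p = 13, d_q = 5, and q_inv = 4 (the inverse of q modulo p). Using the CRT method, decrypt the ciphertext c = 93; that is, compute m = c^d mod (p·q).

m₁ = c^(d_p) mod p: c ≡ 8 (mod 17), and 8^13 mod 17 = 9.
m₂ = c^(d_q) mod q: c ≡ 2 (mod 13), and 2^5 mod 13 = 6.
h = q_inv·(m₁ − m₂) mod p = 4·(9 − 6) mod 17 = 12.
m = m₂ + h·q = 6 + 12·13 = 162.

162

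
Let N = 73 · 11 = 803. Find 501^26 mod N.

Mod 73: 501 ≡ 63; 63^26 ≡ 27 (mod 73).
Mod 11: 501 ≡ 6; by Fermat, exponent reduces to 26 mod 10 = 6; 6^6 ≡ 5 (mod 11).
Combine by CRT: x ≡ 27 (mod 73), x ≡ 5 (mod 11) ⇒ x ≡ 27 (mod 803).

27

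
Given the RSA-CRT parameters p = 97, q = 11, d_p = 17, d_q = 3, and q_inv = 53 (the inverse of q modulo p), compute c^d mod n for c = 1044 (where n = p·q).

m₁ = c^(d_p) mod p: c ≡ 74 (mod 97), and 74^17 mod 97 = 29.
m₂ = c^(d_q) mod q: c ≡ 10 (mod 11), and 10^3 mod 11 = 10.
h = q_inv·(m₁ − m₂) mod p = 53·(29 − 10) mod 97 = 37.
m = m₂ + h·q = 10 + 37·11 = 417.

417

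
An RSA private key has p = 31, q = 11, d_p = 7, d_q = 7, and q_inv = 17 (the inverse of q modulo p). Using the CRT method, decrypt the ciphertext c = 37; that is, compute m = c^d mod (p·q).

m₁ = c^(d_p) mod p: c ≡ 6 (mod 31), and 6^7 mod 31 = 6.
m₂ = c^(d_q) mod q: c ≡ 4 (mod 11), and 4^7 mod 11 = 5.
h = q_inv·(m₁ − m₂) mod p = 17·(6 − 5) mod 31 = 17.
m = m₂ + h·q = 5 + 17·11 = 192.

192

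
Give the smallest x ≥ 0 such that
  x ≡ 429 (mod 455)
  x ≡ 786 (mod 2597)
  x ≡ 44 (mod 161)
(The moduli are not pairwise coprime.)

Combine the congruences pairwise.
gcd(455, 2597) = 7 and 7 | (786 − 429), so the pair is consistent; merging gives x ≡ 141024 (mod 168805), where 168805 = lcm(455, 2597).
gcd(168805, 161) = 7 and 7 | (44 − 141024), so the pair is consistent; merging gives x ≡ 1322659 (mod 3882515), where 3882515 = lcm(168805, 161).
The solution is unique modulo lcm(455, 2597, 161) = 3882515.

1322659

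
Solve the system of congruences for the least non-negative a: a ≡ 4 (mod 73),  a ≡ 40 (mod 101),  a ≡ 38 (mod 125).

The moduli are pairwise coprime; N = 73·101·125 = 921625.
N/73 = 12625; 12625 ≡ 69 (mod 73); 69·18 ≡ 1, so inverse 18.
N/101 = 9125; 9125 ≡ 35 (mod 101); 35·26 ≡ 1, so inverse 26.
N/125 = 7373; 7373 ≡ 123 (mod 125); 123·62 ≡ 1, so inverse 62.
a ≡ 4·12625·18 + 40·9125·26 + 38·7373·62 = 27769788.
27769788 mod 921625 = 121038.

121038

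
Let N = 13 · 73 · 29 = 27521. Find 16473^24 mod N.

22621

Mod 13: 16473 ≡ 2; since 12 | 24, by Fermat 2^24 ≡ 1 (mod 13).
Mod 73: 16473 ≡ 48; 48^24 ≡ 64 (mod 73).
Mod 29: 16473 ≡ 1; 1^24 ≡ 1 (mod 29).
Combine by CRT: x ≡ 1 (mod 13), x ≡ 64 (mod 73), x ≡ 1 (mod 29) ⇒ x ≡ 22621 (mod 27521).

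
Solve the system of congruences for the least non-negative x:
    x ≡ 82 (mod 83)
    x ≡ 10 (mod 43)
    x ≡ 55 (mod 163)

323284

The moduli are pairwise coprime; N = 83·43·163 = 581747.
N/83 = 7009; 7009 ≡ 37 (mod 83); 37·9 ≡ 1, so inverse 9.
N/43 = 13529; 13529 ≡ 27 (mod 43); 27·8 ≡ 1, so inverse 8.
N/163 = 3569; 3569 ≡ 146 (mod 163); 146·115 ≡ 1, so inverse 115.
x ≡ 82·7009·9 + 10·13529·8 + 55·3569·115 = 28828887.
28828887 mod 581747 = 323284.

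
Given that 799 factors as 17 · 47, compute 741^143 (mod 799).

Mod 17: 741 ≡ 10; by Fermat, exponent reduces to 143 mod 16 = 15; 10^15 ≡ 12 (mod 17).
Mod 47: 741 ≡ 36; by Fermat, exponent reduces to 143 mod 46 = 5; 36^5 ≡ 18 (mod 47).
Combine by CRT: x ≡ 12 (mod 17), x ≡ 18 (mod 47) ⇒ x ≡ 488 (mod 799).

488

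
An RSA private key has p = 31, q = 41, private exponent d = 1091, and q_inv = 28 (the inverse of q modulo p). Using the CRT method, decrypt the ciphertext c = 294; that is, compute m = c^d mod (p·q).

883

d_p = d mod (p−1) = 1091 mod 30 = 11; d_q = d mod (q−1) = 11.
m₁ = c^(d_p) mod p: c ≡ 15 (mod 31), and 15^11 mod 31 = 15.
m₂ = c^(d_q) mod q: c ≡ 7 (mod 41), and 7^11 mod 41 = 22.
h = q_inv·(m₁ − m₂) mod p = 28·(15 − 22) mod 31 = 21.
m = m₂ + h·q = 22 + 21·41 = 883.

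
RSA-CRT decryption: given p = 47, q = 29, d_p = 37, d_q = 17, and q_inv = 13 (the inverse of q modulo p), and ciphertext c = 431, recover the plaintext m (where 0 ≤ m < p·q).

m₁ = c^(d_p) mod p: c ≡ 8 (mod 47), and 8^37 mod 47 = 3.
m₂ = c^(d_q) mod q: c ≡ 25 (mod 29), and 25^17 mod 29 = 23.
h = q_inv·(m₁ − m₂) mod p = 13·(3 − 23) mod 47 = 22.
m = m₂ + h·q = 23 + 22·29 = 661.

661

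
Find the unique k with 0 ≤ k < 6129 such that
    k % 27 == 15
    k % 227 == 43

From k ≡ 15 (mod 27) write k = 15 + 27t. Substituting into k ≡ 43 (mod 227) gives 27t ≡ 28 (mod 227), and since 27⁻¹ ≡ 185 (mod 227), t ≡ 186. Hence k ≡ 15 + 27·186 = 5037 (mod 6129).

5037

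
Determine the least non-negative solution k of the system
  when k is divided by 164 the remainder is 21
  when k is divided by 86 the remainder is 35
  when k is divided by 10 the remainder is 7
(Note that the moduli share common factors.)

gcd(164, 86) = 2 and 2 | (35 − 21), so the pair is consistent; merging gives k ≡ 1497 (mod 7052), where 7052 = lcm(164, 86).
gcd(7052, 10) = 2 and 2 | (7 − 1497), so the pair is consistent; merging gives k ≡ 1497 (mod 35260), where 35260 = lcm(7052, 10).
The solution is unique modulo lcm(164, 86, 10) = 35260.

1497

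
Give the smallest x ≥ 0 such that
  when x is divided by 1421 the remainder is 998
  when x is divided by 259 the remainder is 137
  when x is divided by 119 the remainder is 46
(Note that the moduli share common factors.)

gcd(1421, 259) = 7 and 7 | (137 − 998), so the pair is consistent; merging gives x ≡ 35102 (mod 52577), where 52577 = lcm(1421, 259).
gcd(52577, 119) = 7 and 7 | (46 − 35102), so the pair is consistent; merging gives x ≡ 508295 (mod 893809), where 893809 = lcm(52577, 119).
The solution is unique modulo lcm(1421, 259, 119) = 893809.

508295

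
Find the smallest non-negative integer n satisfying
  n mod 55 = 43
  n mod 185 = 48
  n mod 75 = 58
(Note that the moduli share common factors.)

gcd(55, 185) = 5 and 5 | (48 − 43), so the pair is consistent; merging gives n ≡ 1528 (mod 2035), where 2035 = lcm(55, 185).
gcd(2035, 75) = 5 and 5 | (58 − 1528), so the pair is consistent; merging gives n ≡ 7633 (mod 30525), where 30525 = lcm(2035, 75).
The solution is unique modulo lcm(55, 185, 75) = 30525.

7633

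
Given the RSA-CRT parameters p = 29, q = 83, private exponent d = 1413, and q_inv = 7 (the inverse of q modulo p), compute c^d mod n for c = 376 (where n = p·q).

1913

d_p = d mod (p−1) = 1413 mod 28 = 13; d_q = d mod (q−1) = 19.
m₁ = c^(d_p) mod p: c ≡ 28 (mod 29), and 28^13 mod 29 = 28.
m₂ = c^(d_q) mod q: c ≡ 44 (mod 83), and 44^19 mod 83 = 4.
h = q_inv·(m₁ − m₂) mod p = 7·(28 − 4) mod 29 = 23.
m = m₂ + h·q = 4 + 23·83 = 1913.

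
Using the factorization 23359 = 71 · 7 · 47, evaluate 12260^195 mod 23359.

Mod 71: 12260 ≡ 48; by Fermat, exponent reduces to 195 mod 70 = 55; 48^55 ≡ 37 (mod 71).
Mod 7: 12260 ≡ 3; by Fermat, exponent reduces to 195 mod 6 = 3; 3^3 ≡ 6 (mod 7).
Mod 47: 12260 ≡ 40; by Fermat, exponent reduces to 195 mod 46 = 11; 40^11 ≡ 11 (mod 47).
Combine by CRT: x ≡ 37 (mod 71), x ≡ 6 (mod 7), x ≡ 11 (mod 47) ⇒ x ≡ 19704 (mod 23359).

19704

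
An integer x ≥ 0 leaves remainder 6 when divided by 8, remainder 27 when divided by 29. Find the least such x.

From x ≡ 6 (mod 8) write x = 6 + 8t. Substituting into x ≡ 27 (mod 29) gives 8t ≡ 21 (mod 29), and since 8⁻¹ ≡ 11 (mod 29), t ≡ 28. Hence x ≡ 6 + 8·28 = 230 (mod 232).

230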